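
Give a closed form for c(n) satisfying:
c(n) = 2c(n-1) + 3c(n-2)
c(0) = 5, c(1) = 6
Characteristic equation: x² - 2x - 3 = 0, which factors as (x - (3))(x - (-1)) = 0.
Roots r₁ = 3, r₂ = -1 (distinct).
General solution: c(n) = A·(3)^n + B·(-1)^n.
From c(0) = 5: A + B = 5.
From c(1) = 6: 3A - B = 6.
Solving: A = \frac{11}{4}, B = \frac{9}{4}.
So c(n) = \frac{9 \left(-1\right)^{n}}{4} + \frac{11 \cdot 3^{n}}{4}.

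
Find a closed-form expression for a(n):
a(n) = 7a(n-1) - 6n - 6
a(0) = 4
First-order linear with linear forcing.
Homogeneous solution: a_h(n) = A·(7)^n.
Try particular a_p(n) = pn + q. Substituting:
  pn + q = 7(p(n-1) + q) - 6n - 6.
Matching the n-coefficient: p = 7p - 6 ⇒ p = 1.
Matching constants: q = -7p + 7q - 6 ⇒ q = \frac{13}{6}.
General: a(n) = A·(7)^n + n + \frac{13}{6}.
Apply a(0) = 4: A + \frac{13}{6} = 4 ⇒ A = \frac{11}{6}.
So a(n) = \frac{11 \cdot 7^{n}}{6} + n + \frac{13}{6}.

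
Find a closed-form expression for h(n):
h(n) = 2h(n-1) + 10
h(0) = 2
First-order linear non-homogeneous.
Homogeneous solution: h_h(n) = A·(2)^n.
Try constant particular solution h_p = K: K = 2K + 10 ⇒ K = -10.
General: h(n) = A·(2)^n - 10.
Apply h(0) = 2: A - 10 = 2 ⇒ A = 12.
So h(n) = 12 \cdot 2^{n} - 10.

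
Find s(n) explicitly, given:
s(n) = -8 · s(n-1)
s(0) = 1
Pure geometric recurrence with ratio -8.
By induction s(n) = s(0) · (-8)^n = \left(-8\right)^{n}.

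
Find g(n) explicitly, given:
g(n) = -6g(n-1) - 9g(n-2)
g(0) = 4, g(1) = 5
Characteristic equation: x² + 6x + 9 = 0, which is (x - (-3))².
Repeated root r = -3.
General solution: g(n) = (A + Bn)·(-3)^n.
From g(0) = 4: A = 4.
From g(1) = 5: (A + B)·(-3) = 5 ⇒ B = - \frac{17}{3}.
So g(n) = \left(4 - \frac{17 n}{3}\right) \cdot (-3)^n.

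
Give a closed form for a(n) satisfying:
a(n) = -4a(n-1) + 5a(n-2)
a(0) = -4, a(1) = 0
Characteristic equation: x² + 4x - 5 = 0, which factors as (x - (-5))(x - (1)) = 0.
Roots r₁ = -5, r₂ = 1 (distinct).
General solution: a(n) = A·(-5)^n + B·(1)^n.
From a(0) = -4: A + B = -4.
From a(1) = 0: -5A + B = 0.
Solving: A = - \frac{2}{3}, B = - \frac{10}{3}.
So a(n) = - \frac{2 \left(-5\right)^{n}}{3} - \frac{10}{3}.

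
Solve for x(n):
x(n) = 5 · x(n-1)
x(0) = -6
Pure geometric recurrence with ratio 5.
By induction x(n) = x(0) · (5)^n = - 6 \cdot 5^{n}.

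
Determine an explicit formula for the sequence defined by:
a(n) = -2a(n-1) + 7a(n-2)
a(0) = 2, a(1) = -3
Characteristic equation: x² + 2x - 7 = 0.
Discriminant Δ = (-2)² + 4·(7) = 32.
Roots r₁,₂ = (-2 ± √32)/2, so r₁ = -1 + 2 \sqrt{2}, r₂ = - 2 \sqrt{2} - 1.
General solution: a(n) = A·r₁^n + B·r₂^n.
From the initial conditions, A + B = 2 and r₁A + r₂B = -3.
Since r₁ - r₂ = √32: A = (-3 - (2)r₂)/√32 = 1 - \frac{\sqrt{2}}{8}, and B = 2 - A = \frac{\sqrt{2}}{8} + 1.
So a(n) = \left(1 - \frac{\sqrt{2}}{8}\right)\left(-1 + 2 \sqrt{2}\right)^n + \left(\frac{\sqrt{2}}{8} + 1\right)\left(- 2 \sqrt{2} - 1\right)^n.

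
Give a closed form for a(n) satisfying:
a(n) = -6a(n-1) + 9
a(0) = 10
First-order linear non-homogeneous.
Homogeneous solution: a_h(n) = A·(-6)^n.
Try constant particular solution a_p = K: K = -6K + 9 ⇒ K = \frac{9}{7}.
General: a(n) = A·(-6)^n + \frac{9}{7}.
Apply a(0) = 10: A + \frac{9}{7} = 10 ⇒ A = \frac{61}{7}.
So a(n) = \frac{61 \left(-6\right)^{n}}{7} + \frac{9}{7}.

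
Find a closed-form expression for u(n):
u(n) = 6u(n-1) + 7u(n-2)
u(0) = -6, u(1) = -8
Characteristic equation: x² - 6x - 7 = 0, which factors as (x - (7))(x - (-1)) = 0.
Roots r₁ = 7, r₂ = -1 (distinct).
General solution: u(n) = A·(7)^n + B·(-1)^n.
From u(0) = -6: A + B = -6.
From u(1) = -8: 7A - B = -8.
Solving: A = - \frac{7}{4}, B = - \frac{17}{4}.
So u(n) = - \frac{17 \left(-1\right)^{n}}{4} - \frac{7 \cdot 7^{n}}{4}.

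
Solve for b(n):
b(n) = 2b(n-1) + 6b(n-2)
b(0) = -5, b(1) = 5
Characteristic equation: x² - 2x - 6 = 0.
Discriminant Δ = (2)² + 4·(6) = 28.
Roots r₁,₂ = (2 ± √28)/2, so r₁ = 1 + \sqrt{7}, r₂ = 1 - \sqrt{7}.
General solution: b(n) = A·r₁^n + B·r₂^n.
From the initial conditions, A + B = -5 and r₁A + r₂B = 5.
Since r₁ - r₂ = √28: A = (5 - (-5)r₂)/√28 = - \frac{5}{2} + \frac{5 \sqrt{7}}{7}, and B = -5 - A = - \frac{5}{2} - \frac{5 \sqrt{7}}{7}.
So b(n) = \left(- \frac{5}{2} + \frac{5 \sqrt{7}}{7}\right)\left(1 + \sqrt{7}\right)^n + \left(- \frac{5}{2} - \frac{5 \sqrt{7}}{7}\right)\left(1 - \sqrt{7}\right)^n.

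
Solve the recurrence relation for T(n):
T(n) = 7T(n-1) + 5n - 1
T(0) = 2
First-order linear with linear forcing.
Homogeneous solution: T_h(n) = A·(7)^n.
Try particular T_p(n) = pn + q. Substituting:
  pn + q = 7(p(n-1) + q) + 5n - 1.
Matching the n-coefficient: p = 7p + 5 ⇒ p = - \frac{5}{6}.
Matching constants: q = -7p + 7q - 1 ⇒ q = - \frac{29}{36}.
General: T(n) = A·(7)^n - \frac{5 n}{6} - \frac{29}{36}.
Apply T(0) = 2: A - \frac{29}{36} = 2 ⇒ A = \frac{101}{36}.
So T(n) = \frac{101 \cdot 7^{n}}{36} - \frac{5 n}{6} - \frac{29}{36}.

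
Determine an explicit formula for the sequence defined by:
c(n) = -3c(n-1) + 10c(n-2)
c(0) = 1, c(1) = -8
Characteristic equation: x² + 3x - 10 = 0, which factors as (x - (2))(x - (-5)) = 0.
Roots r₁ = 2, r₂ = -5 (distinct).
General solution: c(n) = A·(2)^n + B·(-5)^n.
From c(0) = 1: A + B = 1.
From c(1) = -8: 2A - 5B = -8.
Solving: A = - \frac{3}{7}, B = \frac{10}{7}.
So c(n) = \frac{10 \left(-5\right)^{n}}{7} - \frac{3 \cdot 2^{n}}{7}.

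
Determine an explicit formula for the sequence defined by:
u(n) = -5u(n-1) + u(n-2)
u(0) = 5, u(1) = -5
Characteristic equation: x² + 5x - 1 = 0.
Discriminant Δ = (-5)² + 4·(1) = 29.
Roots r₁,₂ = (-5 ± √29)/2, so r₁ = - \frac{5}{2} + \frac{\sqrt{29}}{2}, r₂ = - \frac{\sqrt{29}}{2} - \frac{5}{2}.
General solution: u(n) = A·r₁^n + B·r₂^n.
From the initial conditions, A + B = 5 and r₁A + r₂B = -5.
Since r₁ - r₂ = √29: A = (-5 - (5)r₂)/√29 = \frac{15 \sqrt{29}}{58} + \frac{5}{2}, and B = 5 - A = \frac{5}{2} - \frac{15 \sqrt{29}}{58}.
So u(n) = \left(\frac{15 \sqrt{29}}{58} + \frac{5}{2}\right)\left(- \frac{5}{2} + \frac{\sqrt{29}}{2}\right)^n + \left(\frac{5}{2} - \frac{15 \sqrt{29}}{58}\right)\left(- \frac{\sqrt{29}}{2} - \frac{5}{2}\right)^n.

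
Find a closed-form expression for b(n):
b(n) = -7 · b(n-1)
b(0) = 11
Pure geometric recurrence with ratio -7.
By induction b(n) = b(0) · (-7)^n = 11 \left(-7\right)^{n}.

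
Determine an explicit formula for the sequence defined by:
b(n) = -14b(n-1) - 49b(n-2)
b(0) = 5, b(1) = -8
Characteristic equation: x² + 14x + 49 = 0, which is (x - (-7))².
Repeated root r = -7.
General solution: b(n) = (A + Bn)·(-7)^n.
From b(0) = 5: A = 5.
From b(1) = -8: (A + B)·(-7) = -8 ⇒ B = - \frac{27}{7}.
So b(n) = \left(5 - \frac{27 n}{7}\right) \cdot (-7)^n.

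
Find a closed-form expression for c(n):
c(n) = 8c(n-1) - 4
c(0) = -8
First-order linear non-homogeneous.
Homogeneous solution: c_h(n) = A·(8)^n.
Try constant particular solution c_p = K: K = 8K - 4 ⇒ K = \frac{4}{7}.
General: c(n) = A·(8)^n + \frac{4}{7}.
Apply c(0) = -8: A + \frac{4}{7} = -8 ⇒ A = - \frac{60}{7}.
So c(n) = \frac{4}{7} - \frac{60 \cdot 8^{n}}{7}.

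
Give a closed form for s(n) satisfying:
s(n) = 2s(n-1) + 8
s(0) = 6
First-order linear non-homogeneous.
Homogeneous solution: s_h(n) = A·(2)^n.
Try constant particular solution s_p = K: K = 2K + 8 ⇒ K = -8.
General: s(n) = A·(2)^n - 8.
Apply s(0) = 6: A - 8 = 6 ⇒ A = 14.
So s(n) = 14 \cdot 2^{n} - 8.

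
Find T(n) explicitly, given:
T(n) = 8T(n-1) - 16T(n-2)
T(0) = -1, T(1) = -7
Characteristic equation: x² - 8x + 16 = 0, which is (x - (4))².
Repeated root r = 4.
General solution: T(n) = (A + Bn)·(4)^n.
From T(0) = -1: A = -1.
From T(1) = -7: (A + B)·(4) = -7 ⇒ B = - \frac{3}{4}.
So T(n) = \left(- \frac{3 n}{4} - 1\right) \cdot (4)^n.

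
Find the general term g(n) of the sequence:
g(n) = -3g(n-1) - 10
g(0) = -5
First-order linear non-homogeneous.
Homogeneous solution: g_h(n) = A·(-3)^n.
Try constant particular solution g_p = K: K = -3K - 10 ⇒ K = - \frac{5}{2}.
General: g(n) = A·(-3)^n - \frac{5}{2}.
Apply g(0) = -5: A - \frac{5}{2} = -5 ⇒ A = - \frac{5}{2}.
So g(n) = - \frac{5 \left(-3\right)^{n}}{2} - \frac{5}{2}.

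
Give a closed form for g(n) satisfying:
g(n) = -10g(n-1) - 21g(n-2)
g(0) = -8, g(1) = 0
Characteristic equation: x² + 10x + 21 = 0, which factors as (x - (-7))(x - (-3)) = 0.
Roots r₁ = -7, r₂ = -3 (distinct).
General solution: g(n) = A·(-7)^n + B·(-3)^n.
From g(0) = -8: A + B = -8.
From g(1) = 0: -7A - 3B = 0.
Solving: A = 6, B = -14.
So g(n) = - 14 \left(-3\right)^{n} + 6 \left(-7\right)^{n}.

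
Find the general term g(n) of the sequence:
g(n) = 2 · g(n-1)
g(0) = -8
Pure geometric recurrence with ratio 2.
By induction g(n) = g(0) · (2)^n = - 8 \cdot 2^{n}.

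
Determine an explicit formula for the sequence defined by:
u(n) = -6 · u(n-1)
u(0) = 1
Pure geometric recurrence with ratio -6.
By induction u(n) = u(0) · (-6)^n = \left(-6\right)^{n}.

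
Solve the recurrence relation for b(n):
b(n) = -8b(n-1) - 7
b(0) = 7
First-order linear non-homogeneous.
Homogeneous solution: b_h(n) = A·(-8)^n.
Try constant particular solution b_p = K: K = -8K - 7 ⇒ K = - \frac{7}{9}.
General: b(n) = A·(-8)^n - \frac{7}{9}.
Apply b(0) = 7: A - \frac{7}{9} = 7 ⇒ A = \frac{70}{9}.
So b(n) = \frac{70 \left(-8\right)^{n}}{9} - \frac{7}{9}.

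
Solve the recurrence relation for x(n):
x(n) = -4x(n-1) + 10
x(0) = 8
First-order linear non-homogeneous.
Homogeneous solution: x_h(n) = A·(-4)^n.
Try constant particular solution x_p = K: K = -4K + 10 ⇒ K = 2.
General: x(n) = A·(-4)^n + 2.
Apply x(0) = 8: A + 2 = 8 ⇒ A = 6.
So x(n) = 6 \left(-4\right)^{n} + 2.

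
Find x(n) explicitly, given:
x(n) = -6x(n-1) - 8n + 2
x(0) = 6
First-order linear with linear forcing.
Homogeneous solution: x_h(n) = A·(-6)^n.
Try particular x_p(n) = pn + q. Substituting:
  pn + q = -6(p(n-1) + q) - 8n + 2.
Matching the n-coefficient: p = -6p - 8 ⇒ p = - \frac{8}{7}.
Matching constants: q = 6p - 6q + 2 ⇒ q = - \frac{34}{49}.
General: x(n) = A·(-6)^n - \frac{8 n}{7} - \frac{34}{49}.
Apply x(0) = 6: A - \frac{34}{49} = 6 ⇒ A = \frac{328}{49}.
So x(n) = \frac{328 \left(-6\right)^{n}}{49} - \frac{8 n}{7} - \frac{34}{49}.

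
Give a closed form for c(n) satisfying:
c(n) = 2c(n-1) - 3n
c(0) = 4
First-order linear with linear forcing.
Homogeneous solution: c_h(n) = A·(2)^n.
Try particular c_p(n) = pn + q. Substituting:
  pn + q = 2(p(n-1) + q) - 3n.
Matching the n-coefficient: p = 2p - 3 ⇒ p = 3.
Matching constants: q = -2p + 2q ⇒ q = 6.
General: c(n) = A·(2)^n + 3 n + 6.
Apply c(0) = 4: A + 6 = 4 ⇒ A = -2.
So c(n) = - 2 \cdot 2^{n} + 3 n + 6.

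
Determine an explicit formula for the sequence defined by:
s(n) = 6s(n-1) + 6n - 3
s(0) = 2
First-order linear with linear forcing.
Homogeneous solution: s_h(n) = A·(6)^n.
Try particular s_p(n) = pn + q. Substituting:
  pn + q = 6(p(n-1) + q) + 6n - 3.
Matching the n-coefficient: p = 6p + 6 ⇒ p = - \frac{6}{5}.
Matching constants: q = -6p + 6q - 3 ⇒ q = - \frac{21}{25}.
General: s(n) = A·(6)^n - \frac{6 n}{5} - \frac{21}{25}.
Apply s(0) = 2: A - \frac{21}{25} = 2 ⇒ A = \frac{71}{25}.
So s(n) = \frac{71 \cdot 6^{n}}{25} - \frac{6 n}{5} - \frac{21}{25}.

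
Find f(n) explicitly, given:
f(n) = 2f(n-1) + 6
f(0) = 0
First-order linear non-homogeneous.
Homogeneous solution: f_h(n) = A·(2)^n.
Try constant particular solution f_p = K: K = 2K + 6 ⇒ K = -6.
General: f(n) = A·(2)^n - 6.
Apply f(0) = 0: A - 6 = 0 ⇒ A = 6.
So f(n) = 6 \cdot 2^{n} - 6.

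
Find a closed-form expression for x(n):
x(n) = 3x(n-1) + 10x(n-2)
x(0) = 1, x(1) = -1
Characteristic equation: x² - 3x - 10 = 0, which factors as (x - (5))(x - (-2)) = 0.
Roots r₁ = 5, r₂ = -2 (distinct).
General solution: x(n) = A·(5)^n + B·(-2)^n.
From x(0) = 1: A + B = 1.
From x(1) = -1: 5A - 2B = -1.
Solving: A = \frac{1}{7}, B = \frac{6}{7}.
So x(n) = \frac{6 \left(-2\right)^{n}}{7} + \frac{5^{n}}{7}.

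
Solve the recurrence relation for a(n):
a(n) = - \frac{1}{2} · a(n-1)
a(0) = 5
Pure geometric recurrence with ratio - \frac{1}{2}.
By induction a(n) = a(0) · (- \frac{1}{2})^n = 5 \left(- \frac{1}{2}\right)^{n}.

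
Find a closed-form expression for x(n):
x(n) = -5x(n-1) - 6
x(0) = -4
First-order linear non-homogeneous.
Homogeneous solution: x_h(n) = A·(-5)^n.
Try constant particular solution x_p = K: K = -5K - 6 ⇒ K = -1.
General: x(n) = A·(-5)^n - 1.
Apply x(0) = -4: A - 1 = -4 ⇒ A = -3.
So x(n) = - 3 \left(-5\right)^{n} - 1.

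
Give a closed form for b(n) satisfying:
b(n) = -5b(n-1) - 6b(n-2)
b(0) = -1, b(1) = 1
Characteristic equation: x² + 5x + 6 = 0, which factors as (x - (-3))(x - (-2)) = 0.
Roots r₁ = -3, r₂ = -2 (distinct).
General solution: b(n) = A·(-3)^n + B·(-2)^n.
From b(0) = -1: A + B = -1.
From b(1) = 1: -3A - 2B = 1.
Solving: A = 1, B = -2.
So b(n) = - 2 \left(-2\right)^{n} + \left(-3\right)^{n}.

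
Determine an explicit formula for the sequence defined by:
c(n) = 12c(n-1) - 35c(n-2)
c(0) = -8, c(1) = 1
Characteristic equation: x² - 12x + 35 = 0, which factors as (x - (7))(x - (5)) = 0.
Roots r₁ = 7, r₂ = 5 (distinct).
General solution: c(n) = A·(7)^n + B·(5)^n.
From c(0) = -8: A + B = -8.
From c(1) = 1: 7A + 5B = 1.
Solving: A = \frac{41}{2}, B = - \frac{57}{2}.
So c(n) = - \frac{57 \cdot 5^{n}}{2} + \frac{41 \cdot 7^{n}}{2}.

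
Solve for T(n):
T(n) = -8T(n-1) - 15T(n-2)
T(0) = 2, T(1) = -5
Characteristic equation: x² + 8x + 15 = 0, which factors as (x - (-3))(x - (-5)) = 0.
Roots r₁ = -3, r₂ = -5 (distinct).
General solution: T(n) = A·(-3)^n + B·(-5)^n.
From T(0) = 2: A + B = 2.
From T(1) = -5: -3A - 5B = -5.
Solving: A = \frac{5}{2}, B = - \frac{1}{2}.
So T(n) = \frac{5 \left(-3\right)^{n}}{2} - \frac{\left(-5\right)^{n}}{2}.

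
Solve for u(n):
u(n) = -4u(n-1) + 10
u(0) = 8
First-order linear non-homogeneous.
Homogeneous solution: u_h(n) = A·(-4)^n.
Try constant particular solution u_p = K: K = -4K + 10 ⇒ K = 2.
General: u(n) = A·(-4)^n + 2.
Apply u(0) = 8: A + 2 = 8 ⇒ A = 6.
So u(n) = 6 \left(-4\right)^{n} + 2.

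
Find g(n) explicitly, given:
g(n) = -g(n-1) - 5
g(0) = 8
First-order linear non-homogeneous.
Homogeneous solution: g_h(n) = A·(-1)^n.
Try constant particular solution g_p = K: K = -K - 5 ⇒ K = - \frac{5}{2}.
General: g(n) = A·(-1)^n - \frac{5}{2}.
Apply g(0) = 8: A - \frac{5}{2} = 8 ⇒ A = \frac{21}{2}.
So g(n) = \frac{21 \left(-1\right)^{n}}{2} - \frac{5}{2}.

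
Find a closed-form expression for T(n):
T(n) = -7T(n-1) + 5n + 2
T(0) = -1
First-order linear with linear forcing.
Homogeneous solution: T_h(n) = A·(-7)^n.
Try particular T_p(n) = pn + q. Substituting:
  pn + q = -7(p(n-1) + q) + 5n + 2.
Matching the n-coefficient: p = -7p + 5 ⇒ p = \frac{5}{8}.
Matching constants: q = 7p - 7q + 2 ⇒ q = \frac{51}{64}.
General: T(n) = A·(-7)^n + \frac{5 n}{8} + \frac{51}{64}.
Apply T(0) = -1: A + \frac{51}{64} = -1 ⇒ A = - \frac{115}{64}.
So T(n) = - \frac{115 \left(-7\right)^{n}}{64} + \frac{5 n}{8} + \frac{51}{64}.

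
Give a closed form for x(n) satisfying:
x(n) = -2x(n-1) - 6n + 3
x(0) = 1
First-order linear with linear forcing.
Homogeneous solution: x_h(n) = A·(-2)^n.
Try particular x_p(n) = pn + q. Substituting:
  pn + q = -2(p(n-1) + q) - 6n + 3.
Matching the n-coefficient: p = -2p - 6 ⇒ p = -2.
Matching constants: q = 2p - 2q + 3 ⇒ q = - \frac{1}{3}.
General: x(n) = A·(-2)^n - 2 n - \frac{1}{3}.
Apply x(0) = 1: A - \frac{1}{3} = 1 ⇒ A = \frac{4}{3}.
So x(n) = \frac{4 \left(-2\right)^{n}}{3} - 2 n - \frac{1}{3}.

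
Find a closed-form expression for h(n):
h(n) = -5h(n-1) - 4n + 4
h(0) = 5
First-order linear with linear forcing.
Homogeneous solution: h_h(n) = A·(-5)^n.
Try particular h_p(n) = pn + q. Substituting:
  pn + q = -5(p(n-1) + q) - 4n + 4.
Matching the n-coefficient: p = -5p - 4 ⇒ p = - \frac{2}{3}.
Matching constants: q = 5p - 5q + 4 ⇒ q = \frac{1}{9}.
General: h(n) = A·(-5)^n - \frac{2 n}{3} + \frac{1}{9}.
Apply h(0) = 5: A + \frac{1}{9} = 5 ⇒ A = \frac{44}{9}.
So h(n) = \frac{44 \left(-5\right)^{n}}{9} - \frac{2 n}{3} + \frac{1}{9}.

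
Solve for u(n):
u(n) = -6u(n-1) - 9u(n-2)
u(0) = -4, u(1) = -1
Characteristic equation: x² + 6x + 9 = 0, which is (x - (-3))².
Repeated root r = -3.
General solution: u(n) = (A + Bn)·(-3)^n.
From u(0) = -4: A = -4.
From u(1) = -1: (A + B)·(-3) = -1 ⇒ B = \frac{13}{3}.
So u(n) = \left(\frac{13 n}{3} - 4\right) \cdot (-3)^n.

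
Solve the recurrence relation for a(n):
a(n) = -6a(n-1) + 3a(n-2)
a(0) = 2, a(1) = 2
Characteristic equation: x² + 6x - 3 = 0.
Discriminant Δ = (-6)² + 4·(3) = 48.
Roots r₁,₂ = (-6 ± √48)/2, so r₁ = -3 + 2 \sqrt{3}, r₂ = - 2 \sqrt{3} - 3.
General solution: a(n) = A·r₁^n + B·r₂^n.
From the initial conditions, A + B = 2 and r₁A + r₂B = 2.
Since r₁ - r₂ = √48: A = (2 - (2)r₂)/√48 = 1 + \frac{2 \sqrt{3}}{3}, and B = 2 - A = 1 - \frac{2 \sqrt{3}}{3}.
So a(n) = \left(1 + \frac{2 \sqrt{3}}{3}\right)\left(-3 + 2 \sqrt{3}\right)^n + \left(1 - \frac{2 \sqrt{3}}{3}\right)\left(- 2 \sqrt{3} - 3\right)^n.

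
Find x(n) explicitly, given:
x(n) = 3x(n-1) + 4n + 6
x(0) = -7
First-order linear with linear forcing.
Homogeneous solution: x_h(n) = A·(3)^n.
Try particular x_p(n) = pn + q. Substituting:
  pn + q = 3(p(n-1) + q) + 4n + 6.
Matching the n-coefficient: p = 3p + 4 ⇒ p = -2.
Matching constants: q = -3p + 3q + 6 ⇒ q = -6.
General: x(n) = A·(3)^n - 2 n - 6.
Apply x(0) = -7: A - 6 = -7 ⇒ A = -1.
So x(n) = - 3^{n} - 2 n - 6.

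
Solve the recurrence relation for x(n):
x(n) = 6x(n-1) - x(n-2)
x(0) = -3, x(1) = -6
Characteristic equation: x² - 6x + 1 = 0.
Discriminant Δ = (6)² + 4·(-1) = 32.
Roots r₁,₂ = (6 ± √32)/2, so r₁ = 2 \sqrt{2} + 3, r₂ = 3 - 2 \sqrt{2}.
General solution: x(n) = A·r₁^n + B·r₂^n.
From the initial conditions, A + B = -3 and r₁A + r₂B = -6.
Since r₁ - r₂ = √32: A = (-6 - (-3)r₂)/√32 = - \frac{3}{2} + \frac{3 \sqrt{2}}{8}, and B = -3 - A = - \frac{3}{2} - \frac{3 \sqrt{2}}{8}.
So x(n) = \left(- \frac{3}{2} + \frac{3 \sqrt{2}}{8}\right)\left(2 \sqrt{2} + 3\right)^n + \left(- \frac{3}{2} - \frac{3 \sqrt{2}}{8}\right)\left(3 - 2 \sqrt{2}\right)^n.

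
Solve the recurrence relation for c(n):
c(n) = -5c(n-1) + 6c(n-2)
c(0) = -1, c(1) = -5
Characteristic equation: x² + 5x - 6 = 0, which factors as (x - (1))(x - (-6)) = 0.
Roots r₁ = 1, r₂ = -6 (distinct).
General solution: c(n) = A·(1)^n + B·(-6)^n.
From c(0) = -1: A + B = -1.
From c(1) = -5: A - 6B = -5.
Solving: A = - \frac{11}{7}, B = \frac{4}{7}.
So c(n) = \frac{4 \left(-6\right)^{n}}{7} - \frac{11}{7}.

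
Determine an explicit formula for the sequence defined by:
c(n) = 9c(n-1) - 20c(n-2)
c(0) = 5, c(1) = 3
Characteristic equation: x² - 9x + 20 = 0, which factors as (x - (4))(x - (5)) = 0.
Roots r₁ = 4, r₂ = 5 (distinct).
General solution: c(n) = A·(4)^n + B·(5)^n.
From c(0) = 5: A + B = 5.
From c(1) = 3: 4A + 5B = 3.
Solving: A = 22, B = -17.
So c(n) = 22 \cdot 4^{n} - 17 \cdot 5^{n}.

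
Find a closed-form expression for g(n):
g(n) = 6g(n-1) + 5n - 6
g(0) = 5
First-order linear with linear forcing.
Homogeneous solution: g_h(n) = A·(6)^n.
Try particular g_p(n) = pn + q. Substituting:
  pn + q = 6(p(n-1) + q) + 5n - 6.
Matching the n-coefficient: p = 6p + 5 ⇒ p = -1.
Matching constants: q = -6p + 6q - 6 ⇒ q = 0.
General: g(n) = A·(6)^n - n + 0.
Apply g(0) = 5: A + 0 = 5 ⇒ A = 5.
So g(n) = 5 \cdot 6^{n} - n.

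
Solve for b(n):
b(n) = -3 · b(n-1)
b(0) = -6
Pure geometric recurrence with ratio -3.
By induction b(n) = b(0) · (-3)^n = - 6 \left(-3\right)^{n}.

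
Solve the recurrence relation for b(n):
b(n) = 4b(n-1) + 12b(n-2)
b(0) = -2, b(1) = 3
Characteristic equation: x² - 4x - 12 = 0, which factors as (x - (6))(x - (-2)) = 0.
Roots r₁ = 6, r₂ = -2 (distinct).
General solution: b(n) = A·(6)^n + B·(-2)^n.
From b(0) = -2: A + B = -2.
From b(1) = 3: 6A - 2B = 3.
Solving: A = - \frac{1}{8}, B = - \frac{15}{8}.
So b(n) = - \frac{15 \left(-2\right)^{n}}{8} - \frac{6^{n}}{8}.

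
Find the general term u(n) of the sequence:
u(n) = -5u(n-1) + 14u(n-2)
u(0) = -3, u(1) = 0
Characteristic equation: x² + 5x - 14 = 0, which factors as (x - (2))(x - (-7)) = 0.
Roots r₁ = 2, r₂ = -7 (distinct).
General solution: u(n) = A·(2)^n + B·(-7)^n.
From u(0) = -3: A + B = -3.
From u(1) = 0: 2A - 7B = 0.
Solving: A = - \frac{7}{3}, B = - \frac{2}{3}.
So u(n) = - \frac{2 \left(-7\right)^{n}}{3} - \frac{7 \cdot 2^{n}}{3}.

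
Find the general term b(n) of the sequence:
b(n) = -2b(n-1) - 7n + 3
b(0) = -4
First-order linear with linear forcing.
Homogeneous solution: b_h(n) = A·(-2)^n.
Try particular b_p(n) = pn + q. Substituting:
  pn + q = -2(p(n-1) + q) - 7n + 3.
Matching the n-coefficient: p = -2p - 7 ⇒ p = - \frac{7}{3}.
Matching constants: q = 2p - 2q + 3 ⇒ q = - \frac{5}{9}.
General: b(n) = A·(-2)^n - \frac{7 n}{3} - \frac{5}{9}.
Apply b(0) = -4: A - \frac{5}{9} = -4 ⇒ A = - \frac{31}{9}.
So b(n) = - \frac{31 \left(-2\right)^{n}}{9} - \frac{7 n}{3} - \frac{5}{9}.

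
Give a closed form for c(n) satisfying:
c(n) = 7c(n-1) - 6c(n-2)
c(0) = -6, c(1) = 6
Characteristic equation: x² - 7x + 6 = 0, which factors as (x - (6))(x - (1)) = 0.
Roots r₁ = 6, r₂ = 1 (distinct).
General solution: c(n) = A·(6)^n + B·(1)^n.
From c(0) = -6: A + B = -6.
From c(1) = 6: 6A + B = 6.
Solving: A = \frac{12}{5}, B = - \frac{42}{5}.
So c(n) = \frac{12 \cdot 6^{n}}{5} - \frac{42}{5}.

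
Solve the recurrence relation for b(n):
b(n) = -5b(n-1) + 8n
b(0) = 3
First-order linear with linear forcing.
Homogeneous solution: b_h(n) = A·(-5)^n.
Try particular b_p(n) = pn + q. Substituting:
  pn + q = -5(p(n-1) + q) + 8n.
Matching the n-coefficient: p = -5p + 8 ⇒ p = \frac{4}{3}.
Matching constants: q = 5p - 5q ⇒ q = \frac{10}{9}.
General: b(n) = A·(-5)^n + \frac{4 n}{3} + \frac{10}{9}.
Apply b(0) = 3: A + \frac{10}{9} = 3 ⇒ A = \frac{17}{9}.
So b(n) = \frac{17 \left(-5\right)^{n}}{9} + \frac{4 n}{3} + \frac{10}{9}.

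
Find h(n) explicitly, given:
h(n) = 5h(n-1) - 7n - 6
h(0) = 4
First-order linear with linear forcing.
Homogeneous solution: h_h(n) = A·(5)^n.
Try particular h_p(n) = pn + q. Substituting:
  pn + q = 5(p(n-1) + q) - 7n - 6.
Matching the n-coefficient: p = 5p - 7 ⇒ p = \frac{7}{4}.
Matching constants: q = -5p + 5q - 6 ⇒ q = \frac{59}{16}.
General: h(n) = A·(5)^n + \frac{7 n}{4} + \frac{59}{16}.
Apply h(0) = 4: A + \frac{59}{16} = 4 ⇒ A = \frac{5}{16}.
So h(n) = \frac{5 \cdot 5^{n}}{16} + \frac{7 n}{4} + \frac{59}{16}.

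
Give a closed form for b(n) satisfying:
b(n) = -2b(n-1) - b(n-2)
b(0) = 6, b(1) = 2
Characteristic equation: x² + 2x + 1 = 0, which is (x - (-1))².
Repeated root r = -1.
General solution: b(n) = (A + Bn)·(-1)^n.
From b(0) = 6: A = 6.
From b(1) = 2: (A + B)·(-1) = 2 ⇒ B = -8.
So b(n) = \left(6 - 8 n\right) \cdot (-1)^n.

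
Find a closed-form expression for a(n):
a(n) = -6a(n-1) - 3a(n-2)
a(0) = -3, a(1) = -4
Characteristic equation: x² + 6x + 3 = 0.
Discriminant Δ = (-6)² + 4·(-3) = 24.
Roots r₁,₂ = (-6 ± √24)/2, so r₁ = -3 + \sqrt{6}, r₂ = -3 - \sqrt{6}.
General solution: a(n) = A·r₁^n + B·r₂^n.
From the initial conditions, A + B = -3 and r₁A + r₂B = -4.
Since r₁ - r₂ = √24: A = (-4 - (-3)r₂)/√24 = - \frac{13 \sqrt{6}}{12} - \frac{3}{2}, and B = -3 - A = - \frac{3}{2} + \frac{13 \sqrt{6}}{12}.
So a(n) = \left(- \frac{13 \sqrt{6}}{12} - \frac{3}{2}\right)\left(-3 + \sqrt{6}\right)^n + \left(- \frac{3}{2} + \frac{13 \sqrt{6}}{12}\right)\left(-3 - \sqrt{6}\right)^n.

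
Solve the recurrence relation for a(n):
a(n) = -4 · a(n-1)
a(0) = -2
Pure geometric recurrence with ratio -4.
By induction a(n) = a(0) · (-4)^n = - 2 \left(-4\right)^{n}.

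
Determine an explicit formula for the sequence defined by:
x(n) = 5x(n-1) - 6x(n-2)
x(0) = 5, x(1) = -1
Characteristic equation: x² - 5x + 6 = 0, which factors as (x - (2))(x - (3)) = 0.
Roots r₁ = 2, r₂ = 3 (distinct).
General solution: x(n) = A·(2)^n + B·(3)^n.
From x(0) = 5: A + B = 5.
From x(1) = -1: 2A + 3B = -1.
Solving: A = 16, B = -11.
So x(n) = 16 \cdot 2^{n} - 11 \cdot 3^{n}.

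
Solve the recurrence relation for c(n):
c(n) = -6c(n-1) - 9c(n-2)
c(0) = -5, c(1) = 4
Characteristic equation: x² + 6x + 9 = 0, which is (x - (-3))².
Repeated root r = -3.
General solution: c(n) = (A + Bn)·(-3)^n.
From c(0) = -5: A = -5.
From c(1) = 4: (A + B)·(-3) = 4 ⇒ B = \frac{11}{3}.
So c(n) = \left(\frac{11 n}{3} - 5\right) \cdot (-3)^n.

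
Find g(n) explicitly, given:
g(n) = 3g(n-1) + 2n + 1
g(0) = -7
First-order linear with linear forcing.
Homogeneous solution: g_h(n) = A·(3)^n.
Try particular g_p(n) = pn + q. Substituting:
  pn + q = 3(p(n-1) + q) + 2n + 1.
Matching the n-coefficient: p = 3p + 2 ⇒ p = -1.
Matching constants: q = -3p + 3q + 1 ⇒ q = -2.
General: g(n) = A·(3)^n - n - 2.
Apply g(0) = -7: A - 2 = -7 ⇒ A = -5.
So g(n) = - 5 \cdot 3^{n} - n - 2.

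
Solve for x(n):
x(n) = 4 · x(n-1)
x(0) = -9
Pure geometric recurrence with ratio 4.
By induction x(n) = x(0) · (4)^n = - 9 \cdot 4^{n}.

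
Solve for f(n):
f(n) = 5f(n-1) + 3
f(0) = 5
First-order linear non-homogeneous.
Homogeneous solution: f_h(n) = A·(5)^n.
Try constant particular solution f_p = K: K = 5K + 3 ⇒ K = - \frac{3}{4}.
General: f(n) = A·(5)^n - \frac{3}{4}.
Apply f(0) = 5: A - \frac{3}{4} = 5 ⇒ A = \frac{23}{4}.
So f(n) = \frac{23 \cdot 5^{n}}{4} - \frac{3}{4}.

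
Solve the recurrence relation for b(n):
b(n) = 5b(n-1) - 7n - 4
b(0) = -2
First-order linear with linear forcing.
Homogeneous solution: b_h(n) = A·(5)^n.
Try particular b_p(n) = pn + q. Substituting:
  pn + q = 5(p(n-1) + q) - 7n - 4.
Matching the n-coefficient: p = 5p - 7 ⇒ p = \frac{7}{4}.
Matching constants: q = -5p + 5q - 4 ⇒ q = \frac{51}{16}.
General: b(n) = A·(5)^n + \frac{7 n}{4} + \frac{51}{16}.
Apply b(0) = -2: A + \frac{51}{16} = -2 ⇒ A = - \frac{83}{16}.
So b(n) = - \frac{83 \cdot 5^{n}}{16} + \frac{7 n}{4} + \frac{51}{16}.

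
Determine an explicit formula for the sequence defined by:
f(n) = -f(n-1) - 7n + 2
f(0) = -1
First-order linear with linear forcing.
Homogeneous solution: f_h(n) = A·(-1)^n.
Try particular f_p(n) = pn + q. Substituting:
  pn + q = -(p(n-1) + q) - 7n + 2.
Matching the n-coefficient: p = -p - 7 ⇒ p = - \frac{7}{2}.
Matching constants: q = p - q + 2 ⇒ q = - \frac{3}{4}.
General: f(n) = A·(-1)^n - \frac{7 n}{2} - \frac{3}{4}.
Apply f(0) = -1: A - \frac{3}{4} = -1 ⇒ A = - \frac{1}{4}.
So f(n) = - \frac{\left(-1\right)^{n}}{4} - \frac{7 n}{2} - \frac{3}{4}.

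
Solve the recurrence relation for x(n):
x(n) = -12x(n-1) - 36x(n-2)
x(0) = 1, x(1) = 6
Characteristic equation: x² + 12x + 36 = 0, which is (x - (-6))².
Repeated root r = -6.
General solution: x(n) = (A + Bn)·(-6)^n.
From x(0) = 1: A = 1.
From x(1) = 6: (A + B)·(-6) = 6 ⇒ B = -2.
So x(n) = \left(1 - 2 n\right) \cdot (-6)^n.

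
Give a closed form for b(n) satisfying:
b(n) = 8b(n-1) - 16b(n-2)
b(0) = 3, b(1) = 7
Characteristic equation: x² - 8x + 16 = 0, which is (x - (4))².
Repeated root r = 4.
General solution: b(n) = (A + Bn)·(4)^n.
From b(0) = 3: A = 3.
From b(1) = 7: (A + B)·(4) = 7 ⇒ B = - \frac{5}{4}.
So b(n) = \left(3 - \frac{5 n}{4}\right) \cdot (4)^n.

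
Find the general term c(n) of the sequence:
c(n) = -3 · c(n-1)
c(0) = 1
Pure geometric recurrence with ratio -3.
By induction c(n) = c(0) · (-3)^n = \left(-3\right)^{n}.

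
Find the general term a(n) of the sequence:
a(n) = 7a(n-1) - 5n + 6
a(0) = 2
First-order linear with linear forcing.
Homogeneous solution: a_h(n) = A·(7)^n.
Try particular a_p(n) = pn + q. Substituting:
  pn + q = 7(p(n-1) + q) - 5n + 6.
Matching the n-coefficient: p = 7p - 5 ⇒ p = \frac{5}{6}.
Matching constants: q = -7p + 7q + 6 ⇒ q = - \frac{1}{36}.
General: a(n) = A·(7)^n + \frac{5 n}{6} - \frac{1}{36}.
Apply a(0) = 2: A - \frac{1}{36} = 2 ⇒ A = \frac{73}{36}.
So a(n) = \frac{73 \cdot 7^{n}}{36} + \frac{5 n}{6} - \frac{1}{36}.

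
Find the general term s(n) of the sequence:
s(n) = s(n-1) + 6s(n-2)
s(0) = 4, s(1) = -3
Characteristic equation: x² - x - 6 = 0, which factors as (x - (-2))(x - (3)) = 0.
Roots r₁ = -2, r₂ = 3 (distinct).
General solution: s(n) = A·(-2)^n + B·(3)^n.
From s(0) = 4: A + B = 4.
From s(1) = -3: -2A + 3B = -3.
Solving: A = 3, B = 1.
So s(n) = 3 \left(-2\right)^{n} + 3^{n}.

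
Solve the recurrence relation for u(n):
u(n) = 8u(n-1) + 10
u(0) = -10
First-order linear non-homogeneous.
Homogeneous solution: u_h(n) = A·(8)^n.
Try constant particular solution u_p = K: K = 8K + 10 ⇒ K = - \frac{10}{7}.
General: u(n) = A·(8)^n - \frac{10}{7}.
Apply u(0) = -10: A - \frac{10}{7} = -10 ⇒ A = - \frac{60}{7}.
So u(n) = - \frac{60 \cdot 8^{n}}{7} - \frac{10}{7}.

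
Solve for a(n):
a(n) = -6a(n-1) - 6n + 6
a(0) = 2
First-order linear with linear forcing.
Homogeneous solution: a_h(n) = A·(-6)^n.
Try particular a_p(n) = pn + q. Substituting:
  pn + q = -6(p(n-1) + q) - 6n + 6.
Matching the n-coefficient: p = -6p - 6 ⇒ p = - \frac{6}{7}.
Matching constants: q = 6p - 6q + 6 ⇒ q = \frac{6}{49}.
General: a(n) = A·(-6)^n - \frac{6 n}{7} + \frac{6}{49}.
Apply a(0) = 2: A + \frac{6}{49} = 2 ⇒ A = \frac{92}{49}.
So a(n) = \frac{92 \left(-6\right)^{n}}{49} - \frac{6 n}{7} + \frac{6}{49}.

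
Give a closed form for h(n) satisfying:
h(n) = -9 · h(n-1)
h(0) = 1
Pure geometric recurrence with ratio -9.
By induction h(n) = h(0) · (-9)^n = \left(-9\right)^{n}.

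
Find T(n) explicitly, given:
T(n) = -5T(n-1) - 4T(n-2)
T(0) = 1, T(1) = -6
Characteristic equation: x² + 5x + 4 = 0, which factors as (x - (-1))(x - (-4)) = 0.
Roots r₁ = -1, r₂ = -4 (distinct).
General solution: T(n) = A·(-1)^n + B·(-4)^n.
From T(0) = 1: A + B = 1.
From T(1) = -6: -A - 4B = -6.
Solving: A = - \frac{2}{3}, B = \frac{5}{3}.
So T(n) = - \frac{2 \left(-1\right)^{n}}{3} + \frac{5 \left(-4\right)^{n}}{3}.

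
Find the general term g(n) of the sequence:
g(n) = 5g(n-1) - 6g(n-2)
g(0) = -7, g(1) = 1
Characteristic equation: x² - 5x + 6 = 0, which factors as (x - (2))(x - (3)) = 0.
Roots r₁ = 2, r₂ = 3 (distinct).
General solution: g(n) = A·(2)^n + B·(3)^n.
From g(0) = -7: A + B = -7.
From g(1) = 1: 2A + 3B = 1.
Solving: A = -22, B = 15.
So g(n) = - 22 \cdot 2^{n} + 15 \cdot 3^{n}.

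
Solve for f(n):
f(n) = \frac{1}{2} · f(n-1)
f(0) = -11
Pure geometric recurrence with ratio \frac{1}{2}.
By induction f(n) = f(0) · (\frac{1}{2})^n = - 11 \cdot 2^{- n}.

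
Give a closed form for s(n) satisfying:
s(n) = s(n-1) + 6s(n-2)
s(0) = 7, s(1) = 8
Characteristic equation: x² - x - 6 = 0, which factors as (x - (3))(x - (-2)) = 0.
Roots r₁ = 3, r₂ = -2 (distinct).
General solution: s(n) = A·(3)^n + B·(-2)^n.
From s(0) = 7: A + B = 7.
From s(1) = 8: 3A - 2B = 8.
Solving: A = \frac{22}{5}, B = \frac{13}{5}.
So s(n) = \frac{13 \left(-2\right)^{n}}{5} + \frac{22 \cdot 3^{n}}{5}.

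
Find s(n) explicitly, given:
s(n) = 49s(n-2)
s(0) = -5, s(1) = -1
Characteristic equation: x² - 49 = 0, which factors as (x - (7))(x - (-7)) = 0.
Roots r₁ = 7, r₂ = -7 (distinct).
General solution: s(n) = A·(7)^n + B·(-7)^n.
From s(0) = -5: A + B = -5.
From s(1) = -1: 7A - 7B = -1.
Solving: A = - \frac{18}{7}, B = - \frac{17}{7}.
So s(n) = - \frac{17 \left(-7\right)^{n}}{7} - \frac{18 \cdot 7^{n}}{7}.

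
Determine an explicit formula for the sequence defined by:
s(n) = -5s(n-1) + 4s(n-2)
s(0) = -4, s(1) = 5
Characteristic equation: x² + 5x - 4 = 0.
Discriminant Δ = (-5)² + 4·(4) = 41.
Roots r₁,₂ = (-5 ± √41)/2, so r₁ = - \frac{5}{2} + \frac{\sqrt{41}}{2}, r₂ = - \frac{\sqrt{41}}{2} - \frac{5}{2}.
General solution: s(n) = A·r₁^n + B·r₂^n.
From the initial conditions, A + B = -4 and r₁A + r₂B = 5.
Since r₁ - r₂ = √41: A = (5 - (-4)r₂)/√41 = -2 - \frac{5 \sqrt{41}}{41}, and B = -4 - A = -2 + \frac{5 \sqrt{41}}{41}.
So s(n) = \left(-2 - \frac{5 \sqrt{41}}{41}\right)\left(- \frac{5}{2} + \frac{\sqrt{41}}{2}\right)^n + \left(-2 + \frac{5 \sqrt{41}}{41}\right)\left(- \frac{\sqrt{41}}{2} - \frac{5}{2}\right)^n.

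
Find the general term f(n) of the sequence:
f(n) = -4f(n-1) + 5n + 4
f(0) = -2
First-order linear with linear forcing.
Homogeneous solution: f_h(n) = A·(-4)^n.
Try particular f_p(n) = pn + q. Substituting:
  pn + q = -4(p(n-1) + q) + 5n + 4.
Matching the n-coefficient: p = -4p + 5 ⇒ p = 1.
Matching constants: q = 4p - 4q + 4 ⇒ q = \frac{8}{5}.
General: f(n) = A·(-4)^n + n + \frac{8}{5}.
Apply f(0) = -2: A + \frac{8}{5} = -2 ⇒ A = - \frac{18}{5}.
So f(n) = - \frac{18 \left(-4\right)^{n}}{5} + n + \frac{8}{5}.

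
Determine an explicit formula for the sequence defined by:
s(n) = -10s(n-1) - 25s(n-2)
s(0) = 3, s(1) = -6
Characteristic equation: x² + 10x + 25 = 0, which is (x - (-5))².
Repeated root r = -5.
General solution: s(n) = (A + Bn)·(-5)^n.
From s(0) = 3: A = 3.
From s(1) = -6: (A + B)·(-5) = -6 ⇒ B = - \frac{9}{5}.
So s(n) = \left(3 - \frac{9 n}{5}\right) \cdot (-5)^n.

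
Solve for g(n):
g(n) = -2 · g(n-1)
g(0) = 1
Pure geometric recurrence with ratio -2.
By induction g(n) = g(0) · (-2)^n = \left(-2\right)^{n}.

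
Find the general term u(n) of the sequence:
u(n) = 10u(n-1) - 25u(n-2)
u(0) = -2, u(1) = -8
Characteristic equation: x² - 10x + 25 = 0, which is (x - (5))².
Repeated root r = 5.
General solution: u(n) = (A + Bn)·(5)^n.
From u(0) = -2: A = -2.
From u(1) = -8: (A + B)·(5) = -8 ⇒ B = \frac{2}{5}.
So u(n) = \left(\frac{2 n}{5} - 2\right) \cdot (5)^n.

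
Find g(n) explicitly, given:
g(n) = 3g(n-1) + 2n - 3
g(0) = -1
First-order linear with linear forcing.
Homogeneous solution: g_h(n) = A·(3)^n.
Try particular g_p(n) = pn + q. Substituting:
  pn + q = 3(p(n-1) + q) + 2n - 3.
Matching the n-coefficient: p = 3p + 2 ⇒ p = -1.
Matching constants: q = -3p + 3q - 3 ⇒ q = 0.
General: g(n) = A·(3)^n - n + 0.
Apply g(0) = -1: A + 0 = -1 ⇒ A = -1.
So g(n) = - 3^{n} - n.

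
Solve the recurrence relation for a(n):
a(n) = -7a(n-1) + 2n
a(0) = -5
First-order linear with linear forcing.
Homogeneous solution: a_h(n) = A·(-7)^n.
Try particular a_p(n) = pn + q. Substituting:
  pn + q = -7(p(n-1) + q) + 2n.
Matching the n-coefficient: p = -7p + 2 ⇒ p = \frac{1}{4}.
Matching constants: q = 7p - 7q ⇒ q = \frac{7}{32}.
General: a(n) = A·(-7)^n + \frac{n}{4} + \frac{7}{32}.
Apply a(0) = -5: A + \frac{7}{32} = -5 ⇒ A = - \frac{167}{32}.
So a(n) = - \frac{167 \left(-7\right)^{n}}{32} + \frac{n}{4} + \frac{7}{32}.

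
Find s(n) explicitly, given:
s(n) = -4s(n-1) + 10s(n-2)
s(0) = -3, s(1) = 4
Characteristic equation: x² + 4x - 10 = 0.
Discriminant Δ = (-4)² + 4·(10) = 56.
Roots r₁,₂ = (-4 ± √56)/2, so r₁ = -2 + \sqrt{14}, r₂ = - \sqrt{14} - 2.
General solution: s(n) = A·r₁^n + B·r₂^n.
From the initial conditions, A + B = -3 and r₁A + r₂B = 4.
Since r₁ - r₂ = √56: A = (4 - (-3)r₂)/√56 = - \frac{3}{2} - \frac{\sqrt{14}}{14}, and B = -3 - A = - \frac{3}{2} + \frac{\sqrt{14}}{14}.
So s(n) = \left(- \frac{3}{2} - \frac{\sqrt{14}}{14}\right)\left(-2 + \sqrt{14}\right)^n + \left(- \frac{3}{2} + \frac{\sqrt{14}}{14}\right)\left(- \sqrt{14} - 2\right)^n.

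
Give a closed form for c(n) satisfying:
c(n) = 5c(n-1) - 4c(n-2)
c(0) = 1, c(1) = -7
Characteristic equation: x² - 5x + 4 = 0, which factors as (x - (1))(x - (4)) = 0.
Roots r₁ = 1, r₂ = 4 (distinct).
General solution: c(n) = A·(1)^n + B·(4)^n.
From c(0) = 1: A + B = 1.
From c(1) = -7: A + 4B = -7.
Solving: A = \frac{11}{3}, B = - \frac{8}{3}.
So c(n) = \frac{11}{3} - \frac{8 \cdot 4^{n}}{3}.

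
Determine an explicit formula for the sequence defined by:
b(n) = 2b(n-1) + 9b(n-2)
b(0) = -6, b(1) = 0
Characteristic equation: x² - 2x - 9 = 0.
Discriminant Δ = (2)² + 4·(9) = 40.
Roots r₁,₂ = (2 ± √40)/2, so r₁ = 1 + \sqrt{10}, r₂ = 1 - \sqrt{10}.
General solution: b(n) = A·r₁^n + B·r₂^n.
From the initial conditions, A + B = -6 and r₁A + r₂B = 0.
Since r₁ - r₂ = √40: A = (0 - (-6)r₂)/√40 = -3 + \frac{3 \sqrt{10}}{10}, and B = -6 - A = -3 - \frac{3 \sqrt{10}}{10}.
So b(n) = \left(-3 + \frac{3 \sqrt{10}}{10}\right)\left(1 + \sqrt{10}\right)^n + \left(-3 - \frac{3 \sqrt{10}}{10}\right)\left(1 - \sqrt{10}\right)^n.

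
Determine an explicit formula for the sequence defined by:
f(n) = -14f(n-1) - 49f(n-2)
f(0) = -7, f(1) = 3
Characteristic equation: x² + 14x + 49 = 0, which is (x - (-7))².
Repeated root r = -7.
General solution: f(n) = (A + Bn)·(-7)^n.
From f(0) = -7: A = -7.
From f(1) = 3: (A + B)·(-7) = 3 ⇒ B = \frac{46}{7}.
So f(n) = \left(\frac{46 n}{7} - 7\right) \cdot (-7)^n.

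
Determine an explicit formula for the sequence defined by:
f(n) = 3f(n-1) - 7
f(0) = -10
First-order linear non-homogeneous.
Homogeneous solution: f_h(n) = A·(3)^n.
Try constant particular solution f_p = K: K = 3K - 7 ⇒ K = \frac{7}{2}.
General: f(n) = A·(3)^n + \frac{7}{2}.
Apply f(0) = -10: A + \frac{7}{2} = -10 ⇒ A = - \frac{27}{2}.
So f(n) = \frac{7}{2} - \frac{27 \cdot 3^{n}}{2}.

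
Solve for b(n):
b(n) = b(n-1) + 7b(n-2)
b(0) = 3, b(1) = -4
Characteristic equation: x² - x - 7 = 0.
Discriminant Δ = (1)² + 4·(7) = 29.
Roots r₁,₂ = (1 ± √29)/2, so r₁ = \frac{1}{2} + \frac{\sqrt{29}}{2}, r₂ = \frac{1}{2} - \frac{\sqrt{29}}{2}.
General solution: b(n) = A·r₁^n + B·r₂^n.
From the initial conditions, A + B = 3 and r₁A + r₂B = -4.
Since r₁ - r₂ = √29: A = (-4 - (3)r₂)/√29 = \frac{3}{2} - \frac{11 \sqrt{29}}{58}, and B = 3 - A = \frac{11 \sqrt{29}}{58} + \frac{3}{2}.
So b(n) = \left(\frac{3}{2} - \frac{11 \sqrt{29}}{58}\right)\left(\frac{1}{2} + \frac{\sqrt{29}}{2}\right)^n + \left(\frac{11 \sqrt{29}}{58} + \frac{3}{2}\right)\left(\frac{1}{2} - \frac{\sqrt{29}}{2}\right)^n.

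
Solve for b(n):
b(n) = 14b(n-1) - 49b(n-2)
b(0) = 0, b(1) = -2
Characteristic equation: x² - 14x + 49 = 0, which is (x - (7))².
Repeated root r = 7.
General solution: b(n) = (A + Bn)·(7)^n.
From b(0) = 0: A = 0.
From b(1) = -2: (A + B)·(7) = -2 ⇒ B = - \frac{2}{7}.
So b(n) = \left(- \frac{2 n}{7}\right) \cdot (7)^n.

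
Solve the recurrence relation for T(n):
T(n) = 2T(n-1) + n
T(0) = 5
First-order linear with linear forcing.
Homogeneous solution: T_h(n) = A·(2)^n.
Try particular T_p(n) = pn + q. Substituting:
  pn + q = 2(p(n-1) + q) + n.
Matching the n-coefficient: p = 2p + 1 ⇒ p = -1.
Matching constants: q = -2p + 2q ⇒ q = -2.
General: T(n) = A·(2)^n - n - 2.
Apply T(0) = 5: A - 2 = 5 ⇒ A = 7.
So T(n) = 7 \cdot 2^{n} - n - 2.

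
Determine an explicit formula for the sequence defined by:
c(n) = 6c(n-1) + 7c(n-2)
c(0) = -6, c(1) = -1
Characteristic equation: x² - 6x - 7 = 0, which factors as (x - (-1))(x - (7)) = 0.
Roots r₁ = -1, r₂ = 7 (distinct).
General solution: c(n) = A·(-1)^n + B·(7)^n.
From c(0) = -6: A + B = -6.
From c(1) = -1: -A + 7B = -1.
Solving: A = - \frac{41}{8}, B = - \frac{7}{8}.
So c(n) = - \frac{41 \left(-1\right)^{n}}{8} - \frac{7 \cdot 7^{n}}{8}.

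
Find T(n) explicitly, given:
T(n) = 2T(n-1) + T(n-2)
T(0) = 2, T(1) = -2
Characteristic equation: x² - 2x - 1 = 0.
Discriminant Δ = (2)² + 4·(1) = 8.
Roots r₁,₂ = (2 ± √8)/2, so r₁ = 1 + \sqrt{2}, r₂ = 1 - \sqrt{2}.
General solution: T(n) = A·r₁^n + B·r₂^n.
From the initial conditions, A + B = 2 and r₁A + r₂B = -2.
Since r₁ - r₂ = √8: A = (-2 - (2)r₂)/√8 = 1 - \sqrt{2}, and B = 2 - A = 1 + \sqrt{2}.
So T(n) = \left(1 - \sqrt{2}\right)\left(1 + \sqrt{2}\right)^n + \left(1 + \sqrt{2}\right)\left(1 - \sqrt{2}\right)^n.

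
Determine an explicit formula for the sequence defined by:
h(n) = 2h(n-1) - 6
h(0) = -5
First-order linear non-homogeneous.
Homogeneous solution: h_h(n) = A·(2)^n.
Try constant particular solution h_p = K: K = 2K - 6 ⇒ K = 6.
General: h(n) = A·(2)^n + 6.
Apply h(0) = -5: A + 6 = -5 ⇒ A = -11.
So h(n) = 6 - 11 \cdot 2^{n}.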